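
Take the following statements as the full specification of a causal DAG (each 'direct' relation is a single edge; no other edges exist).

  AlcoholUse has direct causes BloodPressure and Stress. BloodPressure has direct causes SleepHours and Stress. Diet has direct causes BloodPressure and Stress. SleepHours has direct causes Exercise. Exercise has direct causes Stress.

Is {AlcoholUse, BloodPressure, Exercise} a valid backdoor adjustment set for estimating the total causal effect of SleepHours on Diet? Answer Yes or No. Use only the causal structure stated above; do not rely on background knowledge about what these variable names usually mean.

No

Backdoor paths from SleepHours to Diet (paths whose first edge points into SleepHours):
  P1: SleepHours <- Exercise <- Stress -> BloodPressure -> Diet
  P2: SleepHours <- Exercise <- Stress -> AlcoholUse <- BloodPressure -> Diet
  P3: SleepHours <- Exercise <- Stress -> Diet
Condition 1 (no descendant of SleepHours in the set): FAILS — AlcoholUse and BloodPressure are descendants of SleepHours.
Condition 2 (every backdoor path blocked by {AlcoholUse, BloodPressure, Exercise}):
  P1: blocked at chain node Exercise ∈ conditioning set.
  P2: blocked at chain node Exercise ∈ conditioning set.
  P3: blocked at chain node Exercise ∈ conditioning set.
{AlcoholUse, BloodPressure, Exercise} does not satisfy the backdoor criterion.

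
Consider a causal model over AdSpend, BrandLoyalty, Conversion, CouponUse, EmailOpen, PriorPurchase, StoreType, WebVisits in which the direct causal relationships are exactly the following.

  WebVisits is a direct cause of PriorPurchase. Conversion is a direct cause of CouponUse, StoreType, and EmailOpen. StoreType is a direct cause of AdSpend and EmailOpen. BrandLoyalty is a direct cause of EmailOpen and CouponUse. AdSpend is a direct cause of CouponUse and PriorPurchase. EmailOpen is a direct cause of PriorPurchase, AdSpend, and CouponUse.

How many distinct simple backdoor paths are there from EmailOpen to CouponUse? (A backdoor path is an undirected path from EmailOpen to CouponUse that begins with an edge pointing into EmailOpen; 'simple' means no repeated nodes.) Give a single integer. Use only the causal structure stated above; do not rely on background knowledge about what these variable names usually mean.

A backdoor path from EmailOpen to CouponUse is any simple undirected path whose first edge points into EmailOpen (i.e. leaves EmailOpen via a parent).
Parents of EmailOpen: {BrandLoyalty, Conversion, StoreType}.
Enumerating:
  P1: EmailOpen <- BrandLoyalty -> CouponUse
  P2: EmailOpen <- Conversion -> StoreType -> AdSpend -> CouponUse
  P3: EmailOpen <- Conversion -> CouponUse
  P4: EmailOpen <- StoreType <- Conversion -> CouponUse
  P5: EmailOpen <- StoreType -> AdSpend -> CouponUse
That exhausts the simple backdoor paths. Count: 5.

5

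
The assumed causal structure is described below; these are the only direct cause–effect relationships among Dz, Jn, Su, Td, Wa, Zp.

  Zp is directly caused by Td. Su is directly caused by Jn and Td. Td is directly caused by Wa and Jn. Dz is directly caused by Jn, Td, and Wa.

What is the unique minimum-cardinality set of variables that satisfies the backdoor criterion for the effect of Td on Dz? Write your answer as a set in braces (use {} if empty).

{Jn, Wa}

Variables eligible for adjustment (non-descendants of Td, excluding Td and Dz): {Jn, Wa}.
Backdoor paths from Td to Dz:
  P1: Td <- Wa -> Dz
  P2: Td <- Jn -> Dz
The empty set is not sufficient: P1 (Td <- Wa -> Dz) has no collider blocking it and no conditioned non-collider, so it is open.
Try {Jn, Wa}:
  P1: blocked at fork node Wa ∈ conditioning set.
  P2: blocked at fork node Jn ∈ conditioning set.
{Jn, Wa} contains no descendant of Td and blocks every backdoor path.
Every element of {Jn, Wa} is needed (dropping Jn leaves P2 open; dropping Wa leaves P1 open), so no proper subset is valid.
Among all size-2 subsets of the eligible variables, only {Jn, Wa} blocks every backdoor path, so it is the unique smallest valid adjustment set.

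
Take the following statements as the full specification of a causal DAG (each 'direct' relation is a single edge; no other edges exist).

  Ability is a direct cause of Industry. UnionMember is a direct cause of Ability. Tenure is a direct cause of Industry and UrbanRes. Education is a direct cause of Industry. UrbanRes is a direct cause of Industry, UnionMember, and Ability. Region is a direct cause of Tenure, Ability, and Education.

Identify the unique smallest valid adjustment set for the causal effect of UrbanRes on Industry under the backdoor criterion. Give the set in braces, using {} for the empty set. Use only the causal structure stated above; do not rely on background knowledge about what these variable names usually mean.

Variables eligible for adjustment (non-descendants of UrbanRes, excluding UrbanRes and Industry): {Education, Region, Tenure}.
Backdoor paths from UrbanRes to Industry:
  P1: UrbanRes <- Tenure <- Region -> Education -> Industry
  P2: UrbanRes <- Tenure <- Region -> Ability -> Industry
  P3: UrbanRes <- Tenure -> Industry
The empty set is not sufficient: P1 (UrbanRes <- Tenure <- Region -> Education -> Industry) has no collider blocking it and no conditioned non-collider, so it is open.
Try {Tenure}:
  P1: blocked at chain node Tenure ∈ conditioning set.
  P2: blocked at chain node Tenure ∈ conditioning set.
  P3: blocked at fork node Tenure ∈ conditioning set.
{Tenure} contains no descendant of UrbanRes and blocks every backdoor path.
No other singleton works — e.g. {Region} leaves P3 open — so {Tenure} is the unique smallest valid adjustment set.

{Tenure}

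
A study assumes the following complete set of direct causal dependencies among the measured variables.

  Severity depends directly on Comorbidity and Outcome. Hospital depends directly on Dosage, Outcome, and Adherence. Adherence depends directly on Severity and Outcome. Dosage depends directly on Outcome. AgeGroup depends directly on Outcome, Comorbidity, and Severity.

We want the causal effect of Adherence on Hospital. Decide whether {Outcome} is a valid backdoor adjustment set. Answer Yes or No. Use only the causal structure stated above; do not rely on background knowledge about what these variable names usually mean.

Yes

Backdoor paths from Adherence to Hospital (paths whose first edge points into Adherence):
  P1: Adherence <- Outcome -> Dosage -> Hospital
  P2: Adherence <- Outcome -> Hospital
  P3: Adherence <- Severity <- Comorbidity -> AgeGroup <- Outcome -> Dosage -> Hospital
  P4: Adherence <- Severity <- Comorbidity -> AgeGroup <- Outcome -> Hospital
  P5: Adherence <- Severity <- Outcome -> Dosage -> Hospital
  P6: Adherence <- Severity <- Outcome -> Hospital
  P7: Adherence <- Severity -> AgeGroup <- Outcome -> Dosage -> Hospital
  P8: Adherence <- Severity -> AgeGroup <- Outcome -> Hospital
Condition 1 (no descendant of Adherence in the set): holds — descendants of Adherence are {Hospital}; none are in {Outcome}.
Condition 2 (every backdoor path blocked by {Outcome}):
  P1: blocked at fork node Outcome ∈ conditioning set.
  P2: blocked at fork node Outcome ∈ conditioning set.
  P3: blocked at collider AgeGroup (neither it nor any descendant is in the conditioning set).
  P4: blocked at collider AgeGroup (neither it nor any descendant is in the conditioning set).
  P5: blocked at fork node Outcome ∈ conditioning set.
  P6: blocked at fork node Outcome ∈ conditioning set.
  P7: blocked at collider AgeGroup (neither it nor any descendant is in the conditioning set).
  P8: blocked at collider AgeGroup (neither it nor any descendant is in the conditioning set).
{Outcome} satisfies the backdoor criterion.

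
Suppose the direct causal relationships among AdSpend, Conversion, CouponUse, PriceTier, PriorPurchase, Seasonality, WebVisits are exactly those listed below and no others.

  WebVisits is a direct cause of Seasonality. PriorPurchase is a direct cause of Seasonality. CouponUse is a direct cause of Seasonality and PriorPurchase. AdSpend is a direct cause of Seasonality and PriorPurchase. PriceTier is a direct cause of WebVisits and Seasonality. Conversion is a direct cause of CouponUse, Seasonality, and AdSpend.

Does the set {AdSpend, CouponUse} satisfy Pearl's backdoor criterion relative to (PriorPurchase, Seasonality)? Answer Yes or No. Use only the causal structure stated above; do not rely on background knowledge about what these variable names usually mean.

Backdoor paths from PriorPurchase to Seasonality (paths whose first edge points into PriorPurchase):
  P1: PriorPurchase <- AdSpend <- Conversion -> CouponUse -> Seasonality
  P2: PriorPurchase <- AdSpend <- Conversion -> Seasonality
  P3: PriorPurchase <- AdSpend -> Seasonality
  P4: PriorPurchase <- CouponUse <- Conversion -> AdSpend -> Seasonality
  P5: PriorPurchase <- CouponUse <- Conversion -> Seasonality
  P6: PriorPurchase <- CouponUse -> Seasonality
Condition 1 (no descendant of PriorPurchase in the set): holds — descendants of PriorPurchase are {Seasonality}; none are in {AdSpend, CouponUse}.
Condition 2 (every backdoor path blocked by {AdSpend, CouponUse}):
  P1: blocked at chain node AdSpend ∈ conditioning set.
  P2: blocked at chain node AdSpend ∈ conditioning set.
  P3: blocked at fork node AdSpend ∈ conditioning set.
  P4: blocked at chain node CouponUse ∈ conditioning set.
  P5: blocked at chain node CouponUse ∈ conditioning set.
  P6: blocked at fork node CouponUse ∈ conditioning set.
{AdSpend, CouponUse} satisfies the backdoor criterion.

Yes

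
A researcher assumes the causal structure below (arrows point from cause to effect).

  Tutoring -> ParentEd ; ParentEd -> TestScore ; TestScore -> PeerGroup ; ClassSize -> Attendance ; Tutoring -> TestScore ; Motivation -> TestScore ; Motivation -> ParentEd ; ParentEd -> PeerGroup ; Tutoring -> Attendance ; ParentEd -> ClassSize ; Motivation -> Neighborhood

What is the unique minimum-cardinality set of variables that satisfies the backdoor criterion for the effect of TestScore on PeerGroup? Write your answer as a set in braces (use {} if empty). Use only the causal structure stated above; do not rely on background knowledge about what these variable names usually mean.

Variables eligible for adjustment (non-descendants of TestScore, excluding TestScore and PeerGroup): {Attendance, ClassSize, Motivation, Neighborhood, ParentEd, Tutoring}.
Backdoor paths from TestScore to PeerGroup:
  P1: TestScore <- Tutoring -> ParentEd -> PeerGroup
  P2: TestScore <- Tutoring -> Attendance <- ClassSize <- ParentEd -> PeerGroup
  P3: TestScore <- Motivation -> ParentEd -> PeerGroup
  P4: TestScore <- ParentEd -> PeerGroup
The empty set is not sufficient: P1 (TestScore <- Tutoring -> ParentEd -> PeerGroup) has no collider blocking it and no conditioned non-collider, so it is open.
Try {ParentEd}:
  P1: blocked at chain node ParentEd ∈ conditioning set.
  P2: blocked at collider Attendance (neither it nor any descendant is in the conditioning set).
  P3: blocked at chain node ParentEd ∈ conditioning set.
  P4: blocked at fork node ParentEd ∈ conditioning set.
{ParentEd} contains no descendant of TestScore and blocks every backdoor path.
No other singleton works — e.g. {Tutoring} leaves P3 open — so {ParentEd} is the unique smallest valid adjustment set.

{ParentEd}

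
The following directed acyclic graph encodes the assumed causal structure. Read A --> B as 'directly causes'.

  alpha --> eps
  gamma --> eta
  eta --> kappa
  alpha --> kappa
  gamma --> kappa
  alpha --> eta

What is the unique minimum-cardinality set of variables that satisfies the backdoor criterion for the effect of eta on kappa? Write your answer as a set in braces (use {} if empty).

Variables eligible for adjustment (non-descendants of eta, excluding eta and kappa): {alpha, eps, gamma}.
Backdoor paths from eta to kappa:
  P1: eta <- alpha -> kappa
  P2: eta <- gamma -> kappa
The empty set is not sufficient: P1 (eta <- alpha -> kappa) has no collider blocking it and no conditioned non-collider, so it is open.
Try {alpha, gamma}:
  P1: blocked at fork node alpha ∈ conditioning set.
  P2: blocked at fork node gamma ∈ conditioning set.
{alpha, gamma} contains no descendant of eta and blocks every backdoor path.
Every element of {alpha, gamma} is needed (dropping alpha leaves P1 open; dropping gamma leaves P2 open), so no proper subset is valid.
Among all size-2 subsets of the eligible variables, only {alpha, gamma} blocks every backdoor path, so it is the unique smallest valid adjustment set.

{alpha, gamma}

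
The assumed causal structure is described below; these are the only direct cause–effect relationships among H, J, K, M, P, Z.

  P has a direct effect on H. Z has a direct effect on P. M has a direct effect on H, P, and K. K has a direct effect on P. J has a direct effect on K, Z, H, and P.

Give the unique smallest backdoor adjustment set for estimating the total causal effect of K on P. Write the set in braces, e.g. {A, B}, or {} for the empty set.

{J, M}

Variables eligible for adjustment (non-descendants of K, excluding K and P): {J, M, Z}.
Backdoor paths from K to P:
  P1: K <- J -> Z -> P
  P2: K <- J -> P
  P3: K <- J -> H <- M -> P
  P4: K <- J -> H <- P
  P5: K <- M -> P
  P6: K <- M -> H <- J -> Z -> P
  P7: K <- M -> H <- J -> P
  P8: K <- M -> H <- P
The empty set is not sufficient: P1 (K <- J -> Z -> P) has no collider blocking it and no conditioned non-collider, so it is open.
Try {J, M}:
  P1: blocked at fork node J ∈ conditioning set.
  P2: blocked at fork node J ∈ conditioning set.
  P3: blocked at fork node J ∈ conditioning set.
  P4: blocked at fork node J ∈ conditioning set.
  P5: blocked at fork node M ∈ conditioning set.
  P6: blocked at fork node M ∈ conditioning set.
  P7: blocked at fork node M ∈ conditioning set.
  P8: blocked at fork node M ∈ conditioning set.
{J, M} contains no descendant of K and blocks every backdoor path.
Every element of {J, M} is needed (dropping J leaves P1 open; dropping M leaves P5 open), so no proper subset is valid.
Among all size-2 subsets of the eligible variables, only {J, M} blocks every backdoor path, so it is the unique smallest valid adjustment set.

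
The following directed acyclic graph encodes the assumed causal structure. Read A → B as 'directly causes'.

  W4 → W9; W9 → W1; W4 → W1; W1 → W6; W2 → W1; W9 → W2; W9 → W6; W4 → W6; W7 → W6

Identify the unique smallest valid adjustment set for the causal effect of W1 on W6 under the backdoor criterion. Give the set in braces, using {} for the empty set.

{W4, W9}

Variables eligible for adjustment (non-descendants of W1, excluding W1 and W6): {W2, W4, W7, W9}.
Backdoor paths from W1 to W6:
  P1: W1 <- W4 -> W9 -> W6
  P2: W1 <- W4 -> W6
  P3: W1 <- W9 <- W4 -> W6
  P4: W1 <- W9 -> W6
  P5: W1 <- W2 <- W9 <- W4 -> W6
  P6: W1 <- W2 <- W9 -> W6
The empty set is not sufficient: P1 (W1 <- W4 -> W9 -> W6) has no collider blocking it and no conditioned non-collider, so it is open.
Try {W4, W9}:
  P1: blocked at fork node W4 ∈ conditioning set.
  P2: blocked at fork node W4 ∈ conditioning set.
  P3: blocked at chain node W9 ∈ conditioning set.
  P4: blocked at fork node W9 ∈ conditioning set.
  P5: blocked at chain node W9 ∈ conditioning set.
  P6: blocked at fork node W9 ∈ conditioning set.
{W4, W9} contains no descendant of W1 and blocks every backdoor path.
Every element of {W4, W9} is needed (dropping W4 leaves P2 open; dropping W9 leaves P4 open), so no proper subset is valid.
Among all size-2 subsets of the eligible variables, only {W4, W9} blocks every backdoor path, so it is the unique smallest valid adjustment set.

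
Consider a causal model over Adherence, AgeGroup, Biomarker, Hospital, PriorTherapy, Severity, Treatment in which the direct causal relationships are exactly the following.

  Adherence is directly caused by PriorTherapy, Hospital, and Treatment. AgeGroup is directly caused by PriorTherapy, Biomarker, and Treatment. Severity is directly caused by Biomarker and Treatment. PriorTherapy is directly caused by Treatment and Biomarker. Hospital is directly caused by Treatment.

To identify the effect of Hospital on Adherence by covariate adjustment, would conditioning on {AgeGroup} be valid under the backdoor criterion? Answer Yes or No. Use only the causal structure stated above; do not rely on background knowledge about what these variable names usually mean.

Backdoor paths from Hospital to Adherence (paths whose first edge points into Hospital):
  P1: Hospital <- Treatment -> PriorTherapy -> Adherence
  P2: Hospital <- Treatment -> Severity <- Biomarker -> PriorTherapy -> Adherence
  P3: Hospital <- Treatment -> Severity <- Biomarker -> AgeGroup <- PriorTherapy -> Adherence
  P4: Hospital <- Treatment -> Adherence
  P5: Hospital <- Treatment -> AgeGroup <- Biomarker -> PriorTherapy -> Adherence
  P6: Hospital <- Treatment -> AgeGroup <- PriorTherapy -> Adherence
Condition 1 (no descendant of Hospital in the set): holds — descendants of Hospital are {Adherence}; none are in {AgeGroup}.
Condition 2 (every backdoor path blocked by {AgeGroup}):
  P1: open — no interior node is in the conditioning set.
  P2: blocked at collider Severity (neither it nor any descendant is in the conditioning set).
  P3: blocked at collider Severity (neither it nor any descendant is in the conditioning set).
  P4: open — no interior node is in the conditioning set.
  P5: open — collider(s) AgeGroup are conditioned on (or have a conditioned descendant) and no non-collider on the path is in the set.
  P6: open — collider(s) AgeGroup are conditioned on (or have a conditioned descendant) and no non-collider on the path is in the set.
{AgeGroup} does not satisfy the backdoor criterion.

No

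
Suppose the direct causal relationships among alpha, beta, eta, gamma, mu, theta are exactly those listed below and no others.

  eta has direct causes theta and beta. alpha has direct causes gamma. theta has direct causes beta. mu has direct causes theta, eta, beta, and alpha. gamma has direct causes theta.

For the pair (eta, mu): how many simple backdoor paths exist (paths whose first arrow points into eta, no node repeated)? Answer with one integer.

A backdoor path from eta to mu is any simple undirected path whose first edge points into eta (i.e. leaves eta via a parent).
Parents of eta: {beta, theta}.
Enumerating:
  P1: eta <- beta -> theta -> gamma -> alpha -> mu
  P2: eta <- beta -> theta -> mu
  P3: eta <- beta -> mu
  P4: eta <- theta <- beta -> mu
  P5: eta <- theta -> gamma -> alpha -> mu
  P6: eta <- theta -> mu
That exhausts the simple backdoor paths. Count: 6.

6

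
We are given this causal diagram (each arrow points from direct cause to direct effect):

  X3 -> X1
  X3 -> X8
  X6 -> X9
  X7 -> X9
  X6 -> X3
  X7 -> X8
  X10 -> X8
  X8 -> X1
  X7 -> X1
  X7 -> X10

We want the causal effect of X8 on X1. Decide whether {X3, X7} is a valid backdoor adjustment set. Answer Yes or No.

Backdoor paths from X8 to X1 (paths whose first edge points into X8):
  P1: X8 <- X7 -> X9 <- X6 -> X3 -> X1
  P2: X8 <- X7 -> X1
  P3: X8 <- X10 <- X7 -> X9 <- X6 -> X3 -> X1
  P4: X8 <- X10 <- X7 -> X1
  P5: X8 <- X3 <- X6 -> X9 <- X7 -> X1
  P6: X8 <- X3 -> X1
Condition 1 (no descendant of X8 in the set): holds — descendants of X8 are {X1}; none are in {X3, X7}.
Condition 2 (every backdoor path blocked by {X3, X7}):
  P1: blocked at fork node X7 ∈ conditioning set.
  P2: blocked at fork node X7 ∈ conditioning set.
  P3: blocked at fork node X7 ∈ conditioning set.
  P4: blocked at fork node X7 ∈ conditioning set.
  P5: blocked at chain node X3 ∈ conditioning set.
  P6: blocked at fork node X3 ∈ conditioning set.
{X3, X7} satisfies the backdoor criterion.

Yes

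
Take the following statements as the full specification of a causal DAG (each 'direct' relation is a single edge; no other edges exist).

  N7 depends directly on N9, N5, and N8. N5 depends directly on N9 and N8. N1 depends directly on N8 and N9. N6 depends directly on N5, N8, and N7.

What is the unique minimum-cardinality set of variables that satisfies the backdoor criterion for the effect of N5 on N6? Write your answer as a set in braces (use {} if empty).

{N8, N9}

Variables eligible for adjustment (non-descendants of N5, excluding N5 and N6): {N1, N8, N9}.
Backdoor paths from N5 to N6:
  P1: N5 <- N8 -> N7 -> N6
  P2: N5 <- N8 -> N1 <- N9 -> N7 -> N6
  P3: N5 <- N8 -> N6
  P4: N5 <- N9 -> N7 <- N8 -> N6
  P5: N5 <- N9 -> N7 -> N6
  P6: N5 <- N9 -> N1 <- N8 -> N7 -> N6
  P7: N5 <- N9 -> N1 <- N8 -> N6
The empty set is not sufficient: P1 (N5 <- N8 -> N7 -> N6) has no collider blocking it and no conditioned non-collider, so it is open.
Try {N8, N9}:
  P1: blocked at fork node N8 ∈ conditioning set.
  P2: blocked at fork node N8 ∈ conditioning set.
  P3: blocked at fork node N8 ∈ conditioning set.
  P4: blocked at fork node N9 ∈ conditioning set.
  P5: blocked at fork node N9 ∈ conditioning set.
  P6: blocked at fork node N9 ∈ conditioning set.
  P7: blocked at fork node N9 ∈ conditioning set.
{N8, N9} contains no descendant of N5 and blocks every backdoor path.
Every element of {N8, N9} is needed (dropping N8 leaves P1 open; dropping N9 leaves P5 open), so no proper subset is valid.
Among all size-2 subsets of the eligible variables, only {N8, N9} blocks every backdoor path, so it is the unique smallest valid adjustment set.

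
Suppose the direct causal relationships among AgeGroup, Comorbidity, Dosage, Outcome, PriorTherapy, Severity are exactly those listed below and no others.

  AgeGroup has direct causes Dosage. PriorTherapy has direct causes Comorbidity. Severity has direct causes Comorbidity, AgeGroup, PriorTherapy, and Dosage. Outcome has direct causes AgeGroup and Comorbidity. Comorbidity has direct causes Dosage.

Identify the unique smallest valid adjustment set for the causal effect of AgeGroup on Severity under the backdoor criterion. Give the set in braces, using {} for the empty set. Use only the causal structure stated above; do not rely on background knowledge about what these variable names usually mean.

Variables eligible for adjustment (non-descendants of AgeGroup, excluding AgeGroup and Severity): {Comorbidity, Dosage, PriorTherapy}.
Backdoor paths from AgeGroup to Severity:
  P1: AgeGroup <- Dosage -> Comorbidity -> PriorTherapy -> Severity
  P2: AgeGroup <- Dosage -> Comorbidity -> Severity
  P3: AgeGroup <- Dosage -> Severity
The empty set is not sufficient: P1 (AgeGroup <- Dosage -> Comorbidity -> PriorTherapy -> Severity) has no collider blocking it and no conditioned non-collider, so it is open.
Try {Dosage}:
  P1: blocked at fork node Dosage ∈ conditioning set.
  P2: blocked at fork node Dosage ∈ conditioning set.
  P3: blocked at fork node Dosage ∈ conditioning set.
{Dosage} contains no descendant of AgeGroup and blocks every backdoor path.
No other singleton works — e.g. {Comorbidity} leaves P3 open — so {Dosage} is the unique smallest valid adjustment set.

{Dosage}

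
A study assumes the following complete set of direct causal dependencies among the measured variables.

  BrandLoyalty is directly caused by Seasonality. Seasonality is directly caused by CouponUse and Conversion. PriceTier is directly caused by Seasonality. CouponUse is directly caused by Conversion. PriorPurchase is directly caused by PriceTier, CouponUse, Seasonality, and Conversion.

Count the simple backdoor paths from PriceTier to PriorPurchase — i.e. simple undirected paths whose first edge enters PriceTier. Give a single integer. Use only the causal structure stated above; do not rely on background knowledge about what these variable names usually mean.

5

A backdoor path from PriceTier to PriorPurchase is any simple undirected path whose first edge points into PriceTier (i.e. leaves PriceTier via a parent).
Parents of PriceTier: {Seasonality}.
Enumerating:
  P1: PriceTier <- Seasonality <- Conversion -> CouponUse -> PriorPurchase
  P2: PriceTier <- Seasonality <- Conversion -> PriorPurchase
  P3: PriceTier <- Seasonality <- CouponUse <- Conversion -> PriorPurchase
  P4: PriceTier <- Seasonality <- CouponUse -> PriorPurchase
  P5: PriceTier <- Seasonality -> PriorPurchase
That exhausts the simple backdoor paths. Count: 5.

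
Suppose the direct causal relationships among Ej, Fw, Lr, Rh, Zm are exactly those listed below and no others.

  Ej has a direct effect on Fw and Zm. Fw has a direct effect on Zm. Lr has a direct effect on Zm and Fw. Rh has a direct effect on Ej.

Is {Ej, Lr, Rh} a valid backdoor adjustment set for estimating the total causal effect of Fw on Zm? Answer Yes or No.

Yes

Backdoor paths from Fw to Zm (paths whose first edge points into Fw):
  P1: Fw <- Lr -> Zm
  P2: Fw <- Ej -> Zm
Condition 1 (no descendant of Fw in the set): holds — descendants of Fw are {Zm}; none are in {Ej, Lr, Rh}.
Condition 2 (every backdoor path blocked by {Ej, Lr, Rh}):
  P1: blocked at fork node Lr ∈ conditioning set.
  P2: blocked at fork node Ej ∈ conditioning set.
{Ej, Lr, Rh} satisfies the backdoor criterion.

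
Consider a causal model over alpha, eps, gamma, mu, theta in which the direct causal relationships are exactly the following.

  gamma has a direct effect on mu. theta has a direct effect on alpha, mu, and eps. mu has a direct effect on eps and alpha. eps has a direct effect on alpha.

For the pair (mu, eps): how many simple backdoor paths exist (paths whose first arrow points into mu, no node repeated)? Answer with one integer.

A backdoor path from mu to eps is any simple undirected path whose first edge points into mu (i.e. leaves mu via a parent).
Parents of mu: {gamma, theta}.
Enumerating:
  P1: mu <- theta -> eps
  P2: mu <- theta -> alpha <- eps
That exhausts the simple backdoor paths. Count: 2.

2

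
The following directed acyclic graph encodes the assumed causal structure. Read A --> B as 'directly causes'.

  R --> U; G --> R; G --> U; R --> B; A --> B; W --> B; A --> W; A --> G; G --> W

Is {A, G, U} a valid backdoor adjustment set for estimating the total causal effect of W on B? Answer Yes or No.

Backdoor paths from W to B (paths whose first edge points into W):
  P1: W <- A -> G -> R -> B
  P2: W <- A -> G -> U <- R -> B
  P3: W <- A -> B
  P4: W <- G <- A -> B
  P5: W <- G -> R -> B
  P6: W <- G -> U <- R -> B
Condition 1 (no descendant of W in the set): holds — descendants of W are {B}; none are in {A, G, U}.
Condition 2 (every backdoor path blocked by {A, G, U}):
  P1: blocked at fork node A ∈ conditioning set.
  P2: blocked at fork node A ∈ conditioning set.
  P3: blocked at fork node A ∈ conditioning set.
  P4: blocked at chain node G ∈ conditioning set.
  P5: blocked at fork node G ∈ conditioning set.
  P6: blocked at fork node G ∈ conditioning set.
{A, G, U} satisfies the backdoor criterion.

Yes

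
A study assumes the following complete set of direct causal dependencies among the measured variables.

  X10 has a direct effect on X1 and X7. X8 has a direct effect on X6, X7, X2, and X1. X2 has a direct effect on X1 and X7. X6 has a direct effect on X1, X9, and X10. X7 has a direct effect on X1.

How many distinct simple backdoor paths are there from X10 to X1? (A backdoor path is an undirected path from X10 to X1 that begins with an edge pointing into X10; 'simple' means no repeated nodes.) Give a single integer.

A backdoor path from X10 to X1 is any simple undirected path whose first edge points into X10 (i.e. leaves X10 via a parent).
Parents of X10: {X6}.
Enumerating:
  P1: X10 <- X6 <- X8 -> X2 -> X7 -> X1
  P2: X10 <- X6 <- X8 -> X2 -> X1
  P3: X10 <- X6 <- X8 -> X7 <- X2 -> X1
  P4: X10 <- X6 <- X8 -> X7 -> X1
  P5: X10 <- X6 <- X8 -> X1
  P6: X10 <- X6 -> X1
That exhausts the simple backdoor paths. Count: 6.

6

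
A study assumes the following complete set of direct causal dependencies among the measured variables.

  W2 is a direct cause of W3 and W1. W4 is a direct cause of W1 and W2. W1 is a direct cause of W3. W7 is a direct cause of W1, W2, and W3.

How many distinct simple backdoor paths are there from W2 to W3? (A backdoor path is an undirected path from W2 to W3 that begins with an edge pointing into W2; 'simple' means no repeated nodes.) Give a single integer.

A backdoor path from W2 to W3 is any simple undirected path whose first edge points into W2 (i.e. leaves W2 via a parent).
Parents of W2: {W4, W7}.
Enumerating:
  P1: W2 <- W7 -> W1 -> W3
  P2: W2 <- W7 -> W3
  P3: W2 <- W4 -> W1 <- W7 -> W3
  P4: W2 <- W4 -> W1 -> W3
That exhausts the simple backdoor paths. Count: 4.

4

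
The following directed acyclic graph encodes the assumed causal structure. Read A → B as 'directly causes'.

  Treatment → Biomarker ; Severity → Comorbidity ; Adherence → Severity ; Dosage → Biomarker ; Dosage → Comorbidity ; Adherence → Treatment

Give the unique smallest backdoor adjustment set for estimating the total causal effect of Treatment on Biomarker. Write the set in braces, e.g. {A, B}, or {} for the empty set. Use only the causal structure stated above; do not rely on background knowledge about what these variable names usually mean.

{}

Variables eligible for adjustment (non-descendants of Treatment, excluding Treatment and Biomarker): {Adherence, Comorbidity, Dosage, Severity}.
Backdoor paths from Treatment to Biomarker:
  P1: Treatment <- Adherence -> Severity -> Comorbidity <- Dosage -> Biomarker
Each backdoor path contains an unconditioned collider, so every path is already blocked with the empty conditioning set:
  P1: blocked at collider Comorbidity (neither it nor any descendant is in the conditioning set).
The empty set is therefore the unique smallest valid set.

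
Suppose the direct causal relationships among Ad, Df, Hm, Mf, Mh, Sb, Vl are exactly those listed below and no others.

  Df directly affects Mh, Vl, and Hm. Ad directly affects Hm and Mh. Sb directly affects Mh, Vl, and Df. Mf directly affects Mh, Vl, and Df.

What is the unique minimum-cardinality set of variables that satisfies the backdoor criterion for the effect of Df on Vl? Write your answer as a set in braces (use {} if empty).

{Mf, Sb}

Variables eligible for adjustment (non-descendants of Df, excluding Df and Vl): {Ad, Mf, Sb}.
Backdoor paths from Df to Vl:
  P1: Df <- Mf -> Mh <- Sb -> Vl
  P2: Df <- Mf -> Vl
  P3: Df <- Sb -> Mh <- Mf -> Vl
  P4: Df <- Sb -> Vl
The empty set is not sufficient: P2 (Df <- Mf -> Vl) has no collider blocking it and no conditioned non-collider, so it is open.
Try {Mf, Sb}:
  P1: blocked at fork node Mf ∈ conditioning set.
  P2: blocked at fork node Mf ∈ conditioning set.
  P3: blocked at fork node Sb ∈ conditioning set.
  P4: blocked at fork node Sb ∈ conditioning set.
{Mf, Sb} contains no descendant of Df and blocks every backdoor path.
Every element of {Mf, Sb} is needed (dropping Mf leaves P2 open; dropping Sb leaves P4 open), so no proper subset is valid.
Among all size-2 subsets of the eligible variables, only {Mf, Sb} blocks every backdoor path, so it is the unique smallest valid adjustment set.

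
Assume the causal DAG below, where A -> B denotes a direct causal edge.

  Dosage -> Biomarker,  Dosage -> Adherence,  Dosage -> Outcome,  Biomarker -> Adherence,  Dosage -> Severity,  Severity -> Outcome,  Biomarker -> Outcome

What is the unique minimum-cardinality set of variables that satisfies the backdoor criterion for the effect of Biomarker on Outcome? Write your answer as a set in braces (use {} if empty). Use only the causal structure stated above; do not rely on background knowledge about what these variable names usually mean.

Variables eligible for adjustment (non-descendants of Biomarker, excluding Biomarker and Outcome): {Dosage, Severity}.
Backdoor paths from Biomarker to Outcome:
  P1: Biomarker <- Dosage -> Severity -> Outcome
  P2: Biomarker <- Dosage -> Outcome
The empty set is not sufficient: P1 (Biomarker <- Dosage -> Severity -> Outcome) has no collider blocking it and no conditioned non-collider, so it is open.
Try {Dosage}:
  P1: blocked at fork node Dosage ∈ conditioning set.
  P2: blocked at fork node Dosage ∈ conditioning set.
{Dosage} contains no descendant of Biomarker and blocks every backdoor path.
No other singleton works — e.g. {Severity} leaves P2 open — so {Dosage} is the unique smallest valid adjustment set.

{Dosage}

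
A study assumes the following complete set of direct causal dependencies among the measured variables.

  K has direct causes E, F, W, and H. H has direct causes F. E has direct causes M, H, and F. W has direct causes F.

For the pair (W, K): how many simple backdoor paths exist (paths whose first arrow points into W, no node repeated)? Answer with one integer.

5

A backdoor path from W to K is any simple undirected path whose first edge points into W (i.e. leaves W via a parent).
Parents of W: {F}.
Enumerating:
  P1: W <- F -> H -> E -> K
  P2: W <- F -> H -> K
  P3: W <- F -> E <- H -> K
  P4: W <- F -> E -> K
  P5: W <- F -> K
That exhausts the simple backdoor paths. Count: 5.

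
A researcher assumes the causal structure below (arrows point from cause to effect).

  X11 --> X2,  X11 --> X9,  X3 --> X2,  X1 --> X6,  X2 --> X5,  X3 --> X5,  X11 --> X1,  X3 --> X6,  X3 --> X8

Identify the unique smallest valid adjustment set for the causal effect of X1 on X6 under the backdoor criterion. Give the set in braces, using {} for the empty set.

{}

Variables eligible for adjustment (non-descendants of X1, excluding X1 and X6): {X11, X2, X3, X5, X8, X9}.
Backdoor paths from X1 to X6:
  P1: X1 <- X11 -> X2 <- X3 -> X6
  P2: X1 <- X11 -> X2 -> X5 <- X3 -> X6
Each backdoor path contains an unconditioned collider, so every path is already blocked with the empty conditioning set:
  P1: blocked at collider X2 (neither it nor any descendant is in the conditioning set).
  P2: blocked at collider X5 (neither it nor any descendant is in the conditioning set).
The empty set is therefore the unique smallest valid set.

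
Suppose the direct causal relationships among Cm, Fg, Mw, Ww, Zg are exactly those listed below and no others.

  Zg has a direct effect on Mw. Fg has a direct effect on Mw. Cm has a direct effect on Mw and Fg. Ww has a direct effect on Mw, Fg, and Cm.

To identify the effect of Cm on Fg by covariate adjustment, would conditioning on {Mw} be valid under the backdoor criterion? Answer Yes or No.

Backdoor paths from Cm to Fg (paths whose first edge points into Cm):
  P1: Cm <- Ww -> Fg
  P2: Cm <- Ww -> Mw <- Fg
Condition 1 (no descendant of Cm in the set): FAILS — Mw is a descendant of Cm.
Condition 2 (every backdoor path blocked by {Mw}):
  P1: open — no interior node is in the conditioning set.
  P2: open — collider(s) Mw are conditioned on (or have a conditioned descendant) and no non-collider on the path is in the set.
{Mw} does not satisfy the backdoor criterion.

No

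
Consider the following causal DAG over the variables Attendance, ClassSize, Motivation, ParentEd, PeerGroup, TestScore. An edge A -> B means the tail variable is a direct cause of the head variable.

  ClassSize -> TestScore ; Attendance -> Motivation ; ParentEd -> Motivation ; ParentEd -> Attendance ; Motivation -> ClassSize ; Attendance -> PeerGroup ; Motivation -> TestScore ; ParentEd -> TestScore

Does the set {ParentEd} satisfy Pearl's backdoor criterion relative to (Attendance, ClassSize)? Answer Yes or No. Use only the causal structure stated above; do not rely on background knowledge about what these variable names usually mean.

Backdoor paths from Attendance to ClassSize (paths whose first edge points into Attendance):
  P1: Attendance <- ParentEd -> Motivation -> ClassSize
  P2: Attendance <- ParentEd -> Motivation -> TestScore <- ClassSize
  P3: Attendance <- ParentEd -> TestScore <- Motivation -> ClassSize
  P4: Attendance <- ParentEd -> TestScore <- ClassSize
Condition 1 (no descendant of Attendance in the set): holds — descendants of Attendance are {ClassSize, Motivation, PeerGroup, TestScore}; none are in {ParentEd}.
Condition 2 (every backdoor path blocked by {ParentEd}):
  P1: blocked at fork node ParentEd ∈ conditioning set.
  P2: blocked at fork node ParentEd ∈ conditioning set.
  P3: blocked at fork node ParentEd ∈ conditioning set.
  P4: blocked at fork node ParentEd ∈ conditioning set.
{ParentEd} satisfies the backdoor criterion.

Yes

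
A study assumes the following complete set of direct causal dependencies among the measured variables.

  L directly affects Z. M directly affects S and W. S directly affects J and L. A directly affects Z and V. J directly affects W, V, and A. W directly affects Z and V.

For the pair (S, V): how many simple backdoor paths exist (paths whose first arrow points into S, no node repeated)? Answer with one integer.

5

A backdoor path from S to V is any simple undirected path whose first edge points into S (i.e. leaves S via a parent).
Parents of S: {M}.
Enumerating:
  P1: S <- M -> W <- J -> A -> V
  P2: S <- M -> W <- J -> V
  P3: S <- M -> W -> V
  P4: S <- M -> W -> Z <- A <- J -> V
  P5: S <- M -> W -> Z <- A -> V
That exhausts the simple backdoor paths. Count: 5.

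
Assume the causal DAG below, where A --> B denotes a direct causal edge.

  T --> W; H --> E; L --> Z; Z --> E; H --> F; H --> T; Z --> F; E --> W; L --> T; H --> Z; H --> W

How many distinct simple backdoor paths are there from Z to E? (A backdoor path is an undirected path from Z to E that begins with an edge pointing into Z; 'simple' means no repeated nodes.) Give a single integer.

7

A backdoor path from Z to E is any simple undirected path whose first edge points into Z (i.e. leaves Z via a parent).
Parents of Z: {H, L}.
Enumerating:
  P1: Z <- L -> T <- H -> E
  P2: Z <- L -> T <- H -> W <- E
  P3: Z <- L -> T -> W <- H -> E
  P4: Z <- L -> T -> W <- E
  P5: Z <- H -> T -> W <- E
  P6: Z <- H -> E
  P7: Z <- H -> W <- E
That exhausts the simple backdoor paths. Count: 7.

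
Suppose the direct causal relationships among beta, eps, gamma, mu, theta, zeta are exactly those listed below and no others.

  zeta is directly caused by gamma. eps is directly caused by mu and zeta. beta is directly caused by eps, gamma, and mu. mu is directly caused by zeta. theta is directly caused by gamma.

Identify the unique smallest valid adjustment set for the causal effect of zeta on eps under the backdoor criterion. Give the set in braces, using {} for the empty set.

{}

Variables eligible for adjustment (non-descendants of zeta, excluding zeta and eps): {gamma, theta}.
Backdoor paths from zeta to eps:
  P1: zeta <- gamma -> beta <- mu -> eps
  P2: zeta <- gamma -> beta <- eps
Each backdoor path contains an unconditioned collider, so every path is already blocked with the empty conditioning set:
  P1: blocked at collider beta (neither it nor any descendant is in the conditioning set).
  P2: blocked at collider beta (neither it nor any descendant is in the conditioning set).
The empty set is therefore the unique smallest valid set.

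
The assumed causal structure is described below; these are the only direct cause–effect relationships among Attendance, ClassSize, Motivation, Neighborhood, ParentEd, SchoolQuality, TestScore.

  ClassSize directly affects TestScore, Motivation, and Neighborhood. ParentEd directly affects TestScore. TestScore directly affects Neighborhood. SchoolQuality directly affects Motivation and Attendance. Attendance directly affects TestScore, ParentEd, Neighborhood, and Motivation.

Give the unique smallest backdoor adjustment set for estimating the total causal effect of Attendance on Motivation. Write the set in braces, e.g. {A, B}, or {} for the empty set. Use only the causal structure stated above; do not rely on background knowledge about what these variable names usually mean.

{SchoolQuality}

Variables eligible for adjustment (non-descendants of Attendance, excluding Attendance and Motivation): {ClassSize, SchoolQuality}.
Backdoor paths from Attendance to Motivation:
  P1: Attendance <- SchoolQuality -> Motivation
The empty set is not sufficient: P1 (Attendance <- SchoolQuality -> Motivation) has no collider blocking it and no conditioned non-collider, so it is open.
Try {SchoolQuality}:
  P1: blocked at fork node SchoolQuality ∈ conditioning set.
{SchoolQuality} contains no descendant of Attendance and blocks every backdoor path.
No other singleton works — e.g. {ClassSize} leaves P1 open — so {SchoolQuality} is the unique smallest valid adjustment set.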